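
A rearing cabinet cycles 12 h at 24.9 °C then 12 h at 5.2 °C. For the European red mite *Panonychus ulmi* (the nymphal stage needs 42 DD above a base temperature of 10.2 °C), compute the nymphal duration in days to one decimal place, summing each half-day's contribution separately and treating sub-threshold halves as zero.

Day half: max(0, 24.9 − 10.2) × 0.5 = 14.7 × 0.5 = 7.35 DD.
Night half: max(0, 5.2 − 10.2) × 0.5 = 0.0 × 0.5 = 0.00 DD.
Per 24 h: 7.35 DD/day.
Duration = 42 / 7.35 = 5.714 ≈ 5.7 days.

5.7 days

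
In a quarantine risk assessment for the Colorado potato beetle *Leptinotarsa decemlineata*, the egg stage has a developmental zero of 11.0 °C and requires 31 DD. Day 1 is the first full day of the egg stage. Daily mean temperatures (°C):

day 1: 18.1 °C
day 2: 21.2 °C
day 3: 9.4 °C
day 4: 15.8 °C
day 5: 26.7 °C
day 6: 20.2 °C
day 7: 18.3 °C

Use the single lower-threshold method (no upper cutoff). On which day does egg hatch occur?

Daily DD above 11.0 °C: 7.1, 10.2, 0.0, 4.8, 15.7, 9.2, 7.3.
Cumulative: 7.1, 17.3, 17.3, 22.1, 37.8, 47.0, 54.3.
The total first reaches 31 DD on day 5.

day 5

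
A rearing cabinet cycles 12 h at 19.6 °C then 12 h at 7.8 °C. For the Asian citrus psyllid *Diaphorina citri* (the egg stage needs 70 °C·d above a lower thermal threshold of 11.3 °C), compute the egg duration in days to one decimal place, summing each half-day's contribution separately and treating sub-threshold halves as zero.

Day half: max(0, 19.6 − 11.3) × 0.5 = 8.3 × 0.5 = 4.15 DD.
Night half: max(0, 7.8 − 11.3) × 0.5 = 0.0 × 0.5 = 0.00 DD.
Per 24 h: 4.15 DD/day.
Duration = 70 / 4.15 = 16.867 ≈ 16.9 days.

16.9 days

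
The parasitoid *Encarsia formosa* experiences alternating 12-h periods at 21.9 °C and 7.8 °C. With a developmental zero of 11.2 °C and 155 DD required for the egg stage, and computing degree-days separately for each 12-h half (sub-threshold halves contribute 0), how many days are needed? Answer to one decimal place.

29.0 days

Day half: max(0, 21.9 − 11.2) × 0.5 = 10.7 × 0.5 = 5.35 DD.
Night half: max(0, 7.8 − 11.2) × 0.5 = 0.0 × 0.5 = 0.00 DD.
Per 24 h: 5.35 DD/day.
Duration = 155 / 5.35 = 28.972 ≈ 29.0 days.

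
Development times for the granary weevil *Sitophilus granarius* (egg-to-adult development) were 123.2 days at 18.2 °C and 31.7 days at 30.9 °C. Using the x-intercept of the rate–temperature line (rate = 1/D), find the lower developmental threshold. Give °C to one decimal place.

Equal thermal constants: D₁(T₁ − T_b) = D₂(T₂ − T_b).
123.2·(18.2 − T_b) = 31.7·(30.9 − T_b)
T_b = (123.2·18.2 − 31.7·30.9) / (123.2 − 31.7) = 1262.71 / 91.5 = 13.800 °C ≈ 13.8 °C.

13.8 °C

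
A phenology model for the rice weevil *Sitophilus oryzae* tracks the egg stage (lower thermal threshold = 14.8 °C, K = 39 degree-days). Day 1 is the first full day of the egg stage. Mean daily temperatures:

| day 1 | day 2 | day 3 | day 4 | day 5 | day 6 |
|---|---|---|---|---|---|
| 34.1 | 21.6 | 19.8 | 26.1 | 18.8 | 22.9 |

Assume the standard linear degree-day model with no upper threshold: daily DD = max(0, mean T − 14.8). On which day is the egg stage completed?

Daily DD above 14.8 °C: 19.3, 6.8, 5.0, 11.3, 4.0, 8.1.
Cumulative: 19.3, 26.1, 31.1, 42.4, 46.4, 54.5.
The total first reaches 39 DD on day 4.

day 4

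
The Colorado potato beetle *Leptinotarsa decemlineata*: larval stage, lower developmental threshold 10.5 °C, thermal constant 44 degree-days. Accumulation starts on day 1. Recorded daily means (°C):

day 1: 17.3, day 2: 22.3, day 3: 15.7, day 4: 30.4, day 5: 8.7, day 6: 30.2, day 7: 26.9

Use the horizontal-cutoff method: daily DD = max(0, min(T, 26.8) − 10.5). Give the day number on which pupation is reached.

day 6

Daily DD above 10.5 °C (capped at 16.3): 6.8, 11.8, 5.2, 16.3, 0.0, 16.3, 16.3.
Cumulative: 6.8, 18.6, 23.8, 40.1, 40.1, 56.4, 72.7.
The total first reaches 44 DD on day 6.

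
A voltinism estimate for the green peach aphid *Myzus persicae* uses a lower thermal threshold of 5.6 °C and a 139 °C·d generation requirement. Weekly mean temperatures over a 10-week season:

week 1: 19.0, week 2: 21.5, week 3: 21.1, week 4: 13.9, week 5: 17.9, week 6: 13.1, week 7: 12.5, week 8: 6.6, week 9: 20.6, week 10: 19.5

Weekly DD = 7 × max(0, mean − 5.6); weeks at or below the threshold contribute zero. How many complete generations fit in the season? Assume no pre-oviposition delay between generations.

Weekly DD (7 × max(0, T̄ − 5.6)): 93.8, 111.3, 108.5, 58.1, 86.1, 52.5, 48.3, 7.0, 105.0, 97.3.
Season total = 767.9 DD.
Complete generations = ⌊767.9 / 139⌋ = 5.

5 generations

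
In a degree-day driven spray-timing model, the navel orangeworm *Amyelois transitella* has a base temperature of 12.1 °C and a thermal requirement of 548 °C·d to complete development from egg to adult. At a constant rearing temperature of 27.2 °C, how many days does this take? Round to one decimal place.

Daily accumulation = 27.2 − 12.1 = 15.1 DD/day.
Duration = 548 / 15.1 = 36.291 ≈ 36.3 days.

36.3 days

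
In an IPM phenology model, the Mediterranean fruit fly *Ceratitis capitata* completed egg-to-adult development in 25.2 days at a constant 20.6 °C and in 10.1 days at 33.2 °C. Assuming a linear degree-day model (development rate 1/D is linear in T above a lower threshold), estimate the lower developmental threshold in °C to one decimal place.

12.2 °C

Equal thermal constants: D₁(T₁ − T_b) = D₂(T₂ − T_b).
25.2·(20.6 − T_b) = 10.1·(33.2 − T_b)
T_b = (25.2·20.6 − 10.1·33.2) / (25.2 − 10.1) = 183.80 / 15.1 = 12.172 °C ≈ 12.2 °C.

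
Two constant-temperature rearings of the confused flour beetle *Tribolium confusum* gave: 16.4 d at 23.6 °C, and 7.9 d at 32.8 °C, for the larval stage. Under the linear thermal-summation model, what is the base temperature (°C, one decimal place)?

15.0 °C

Equal thermal constants: D₁(T₁ − T_b) = D₂(T₂ − T_b).
16.4·(23.6 − T_b) = 7.9·(32.8 − T_b)
T_b = (16.4·23.6 − 7.9·32.8) / (16.4 − 7.9) = 127.92 / 8.5 = 15.049 °C ≈ 15.0 °C.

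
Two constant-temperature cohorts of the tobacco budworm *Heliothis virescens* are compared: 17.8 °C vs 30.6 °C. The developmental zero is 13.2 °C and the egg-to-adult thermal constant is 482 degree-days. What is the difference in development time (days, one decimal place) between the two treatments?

At 17.8 °C: 482 / (17.8 − 13.2) = 482 / 4.6 = 104.783 d.
At 30.6 °C: 482 / (30.6 − 13.2) = 482 / 17.4 = 27.701 d.
Difference = |104.783 − 27.701| = 77.081 ≈ 77.1 days.

77.1 days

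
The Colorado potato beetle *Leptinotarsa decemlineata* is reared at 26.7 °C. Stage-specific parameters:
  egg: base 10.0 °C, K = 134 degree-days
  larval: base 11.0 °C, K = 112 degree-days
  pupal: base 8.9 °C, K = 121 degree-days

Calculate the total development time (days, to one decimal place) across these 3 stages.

22.0 days

egg: 134 / (26.7 − 10.0) = 134 / 16.7 = 8.024 d.
larval: 112 / (26.7 − 11.0) = 112 / 15.7 = 7.134 d.
pupal: 121 / (26.7 − 8.9) = 121 / 17.8 = 6.798 d.
Sum = 21.955 ≈ 22.0 days.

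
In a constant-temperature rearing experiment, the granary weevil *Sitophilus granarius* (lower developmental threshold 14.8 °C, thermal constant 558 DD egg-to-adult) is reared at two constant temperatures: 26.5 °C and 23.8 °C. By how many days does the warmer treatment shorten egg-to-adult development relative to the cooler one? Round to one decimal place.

14.3 days

At 26.5 °C: 558 / (26.5 − 14.8) = 558 / 11.7 = 47.692 d.
At 23.8 °C: 558 / (23.8 − 14.8) = 558 / 9.0 = 62.000 d.
Difference = |47.692 − 62.000| = 14.308 ≈ 14.3 days.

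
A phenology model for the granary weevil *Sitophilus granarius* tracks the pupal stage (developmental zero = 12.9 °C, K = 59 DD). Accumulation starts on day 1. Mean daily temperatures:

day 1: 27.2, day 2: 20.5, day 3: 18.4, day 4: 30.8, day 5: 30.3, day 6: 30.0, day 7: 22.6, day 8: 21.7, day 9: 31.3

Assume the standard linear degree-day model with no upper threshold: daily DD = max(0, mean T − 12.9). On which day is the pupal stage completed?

day 5

Daily DD above 12.9 °C: 14.3, 7.6, 5.5, 17.9, 17.4, 17.1, 9.7, 8.8, 18.4.
Cumulative: 14.3, 21.9, 27.4, 45.3, 62.7, 79.8, 89.5, 98.3, 116.7.
The total first reaches 59 DD on day 5.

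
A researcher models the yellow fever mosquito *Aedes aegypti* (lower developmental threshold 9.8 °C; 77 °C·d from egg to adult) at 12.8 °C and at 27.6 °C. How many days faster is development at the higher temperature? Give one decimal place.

21.3 days

At 12.8 °C: 77 / (12.8 − 9.8) = 77 / 3.0 = 25.667 d.
At 27.6 °C: 77 / (27.6 − 9.8) = 77 / 17.8 = 4.326 d.
Difference = |25.667 − 4.326| = 21.341 ≈ 21.3 days.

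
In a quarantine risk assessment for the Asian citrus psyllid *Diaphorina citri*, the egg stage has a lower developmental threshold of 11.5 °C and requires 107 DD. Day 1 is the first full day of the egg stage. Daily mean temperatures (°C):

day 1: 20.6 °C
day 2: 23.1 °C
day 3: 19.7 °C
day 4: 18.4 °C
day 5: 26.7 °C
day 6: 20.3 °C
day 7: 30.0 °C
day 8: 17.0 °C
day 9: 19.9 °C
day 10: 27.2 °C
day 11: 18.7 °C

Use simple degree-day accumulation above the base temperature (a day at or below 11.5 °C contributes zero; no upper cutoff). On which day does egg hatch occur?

day 10

Daily DD above 11.5 °C: 9.1, 11.6, 8.2, 6.9, 15.2, 8.8, 18.5, 5.5, 8.4, 15.7, 7.2.
Cumulative: 9.1, 20.7, 28.9, 35.8, 51.0, 59.8, 78.3, 83.8, 92.2, 107.9, 115.1.
The total first reaches 107 DD on day 10.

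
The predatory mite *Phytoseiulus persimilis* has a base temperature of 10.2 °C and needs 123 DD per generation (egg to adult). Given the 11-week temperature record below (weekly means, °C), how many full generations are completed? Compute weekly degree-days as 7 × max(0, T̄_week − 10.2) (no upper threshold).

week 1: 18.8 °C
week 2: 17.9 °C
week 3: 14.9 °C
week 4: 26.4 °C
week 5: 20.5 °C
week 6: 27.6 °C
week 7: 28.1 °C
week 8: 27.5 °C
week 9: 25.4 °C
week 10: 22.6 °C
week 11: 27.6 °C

8 generations

Weekly DD (7 × max(0, T̄ − 10.2)): 60.2, 53.9, 32.9, 113.4, 72.1, 121.8, 125.3, 121.1, 106.4, 86.8, 121.8.
Season total = 1015.7 DD.
Complete generations = ⌊1015.7 / 123⌋ = 8.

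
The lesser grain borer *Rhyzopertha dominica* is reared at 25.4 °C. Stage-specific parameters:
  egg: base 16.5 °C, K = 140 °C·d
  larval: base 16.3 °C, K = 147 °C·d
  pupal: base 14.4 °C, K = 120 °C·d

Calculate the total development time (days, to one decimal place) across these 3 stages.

42.8 days

egg: 140 / (25.4 − 16.5) = 140 / 8.9 = 15.730 d.
larval: 147 / (25.4 − 16.3) = 147 / 9.1 = 16.154 d.
pupal: 120 / (25.4 − 14.4) = 120 / 11.0 = 10.909 d.
Sum = 42.793 ≈ 42.8 days.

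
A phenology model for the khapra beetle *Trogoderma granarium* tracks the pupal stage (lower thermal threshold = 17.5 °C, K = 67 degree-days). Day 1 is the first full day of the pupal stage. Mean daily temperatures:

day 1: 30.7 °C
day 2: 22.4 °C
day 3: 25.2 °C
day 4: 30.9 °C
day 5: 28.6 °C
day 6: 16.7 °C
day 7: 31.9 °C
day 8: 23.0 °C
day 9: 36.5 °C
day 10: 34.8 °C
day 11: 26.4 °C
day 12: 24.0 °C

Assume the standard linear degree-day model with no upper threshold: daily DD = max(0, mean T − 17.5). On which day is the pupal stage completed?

Daily DD above 17.5 °C: 13.2, 4.9, 7.7, 13.4, 11.1, 0.0, 14.4, 5.5, 19.0, 17.3, 8.9, 6.5.
Cumulative: 13.2, 18.1, 25.8, 39.2, 50.3, 50.3, 64.7, 70.2, 89.2, 106.5, 115.4, 121.9.
The total first reaches 67 DD on day 8.

day 8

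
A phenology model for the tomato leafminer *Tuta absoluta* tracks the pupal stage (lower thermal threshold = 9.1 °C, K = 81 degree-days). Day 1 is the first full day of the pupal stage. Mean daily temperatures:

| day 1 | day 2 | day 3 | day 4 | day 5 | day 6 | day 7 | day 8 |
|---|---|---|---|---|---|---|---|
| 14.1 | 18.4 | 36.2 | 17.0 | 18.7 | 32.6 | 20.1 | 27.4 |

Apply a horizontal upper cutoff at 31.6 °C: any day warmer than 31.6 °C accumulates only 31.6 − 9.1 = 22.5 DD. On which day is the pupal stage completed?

Daily DD above 9.1 °C (capped at 22.5): 5.0, 9.3, 22.5, 7.9, 9.6, 22.5, 11.0, 18.3.
Cumulative: 5.0, 14.3, 36.8, 44.7, 54.3, 76.8, 87.8, 106.1.
The total first reaches 81 DD on day 7.

day 7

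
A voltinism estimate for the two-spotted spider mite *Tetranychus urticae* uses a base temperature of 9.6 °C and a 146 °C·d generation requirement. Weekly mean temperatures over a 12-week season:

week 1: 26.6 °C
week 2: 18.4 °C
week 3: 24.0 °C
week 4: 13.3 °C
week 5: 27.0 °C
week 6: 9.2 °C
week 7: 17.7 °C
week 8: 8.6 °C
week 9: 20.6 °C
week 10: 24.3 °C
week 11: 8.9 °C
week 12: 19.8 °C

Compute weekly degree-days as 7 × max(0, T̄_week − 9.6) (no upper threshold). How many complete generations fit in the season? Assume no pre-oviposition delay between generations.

5 generations

Weekly DD (7 × max(0, T̄ − 9.6)): 119.0, 61.6, 100.8, 25.9, 121.8, 0.0, 56.7, 0.0, 77.0, 102.9, 0.0, 71.4.
Season total = 737.1 DD.
Complete generations = ⌊737.1 / 146⌋ = 5.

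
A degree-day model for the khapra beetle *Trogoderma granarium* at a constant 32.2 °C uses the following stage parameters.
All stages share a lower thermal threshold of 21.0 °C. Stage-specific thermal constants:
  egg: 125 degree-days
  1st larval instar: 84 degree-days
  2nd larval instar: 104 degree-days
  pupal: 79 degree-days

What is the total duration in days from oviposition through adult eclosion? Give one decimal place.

35.0 days

Daily accumulation at 32.2 °C = 32.2 − 21.0 = 11.2 DD/day.
Total K = 125 + 84 + 104 + 79 = 392 DD.
Total duration = 392 / 11.2 = 35.000 ≈ 35.0 days.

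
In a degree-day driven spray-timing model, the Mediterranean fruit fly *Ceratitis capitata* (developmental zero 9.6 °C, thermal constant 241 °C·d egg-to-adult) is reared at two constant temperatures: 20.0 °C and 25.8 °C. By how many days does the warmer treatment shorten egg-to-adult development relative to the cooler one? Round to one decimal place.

At 20.0 °C: 241 / (20.0 − 9.6) = 241 / 10.4 = 23.173 d.
At 25.8 °C: 241 / (25.8 − 9.6) = 241 / 16.2 = 14.877 d.
Difference = |23.173 − 14.877| = 8.297 ≈ 8.3 days.

8.3 days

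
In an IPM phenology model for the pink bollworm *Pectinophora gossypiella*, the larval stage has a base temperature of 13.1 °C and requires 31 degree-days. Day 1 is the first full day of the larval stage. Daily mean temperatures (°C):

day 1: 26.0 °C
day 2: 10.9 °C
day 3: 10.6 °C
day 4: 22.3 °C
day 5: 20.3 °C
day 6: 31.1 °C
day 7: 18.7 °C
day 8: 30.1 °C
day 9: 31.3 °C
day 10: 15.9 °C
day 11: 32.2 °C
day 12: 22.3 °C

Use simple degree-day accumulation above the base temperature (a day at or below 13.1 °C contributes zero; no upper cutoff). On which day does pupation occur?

Daily DD above 13.1 °C: 12.9, 0.0, 0.0, 9.2, 7.2, 18.0, 5.6, 17.0, 18.2, 2.8, 19.1, 9.2.
Cumulative: 12.9, 12.9, 12.9, 22.1, 29.3, 47.3, 52.9, 69.9, 88.1, 90.9, 110.0, 119.2.
The total first reaches 31 DD on day 6.

day 6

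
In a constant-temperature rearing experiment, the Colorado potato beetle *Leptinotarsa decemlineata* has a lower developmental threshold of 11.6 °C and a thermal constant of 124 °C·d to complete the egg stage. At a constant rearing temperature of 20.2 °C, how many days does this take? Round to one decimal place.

Daily accumulation = 20.2 − 11.6 = 8.6 DD/day.
Duration = 124 / 8.6 = 14.419 ≈ 14.4 days.

14.4 days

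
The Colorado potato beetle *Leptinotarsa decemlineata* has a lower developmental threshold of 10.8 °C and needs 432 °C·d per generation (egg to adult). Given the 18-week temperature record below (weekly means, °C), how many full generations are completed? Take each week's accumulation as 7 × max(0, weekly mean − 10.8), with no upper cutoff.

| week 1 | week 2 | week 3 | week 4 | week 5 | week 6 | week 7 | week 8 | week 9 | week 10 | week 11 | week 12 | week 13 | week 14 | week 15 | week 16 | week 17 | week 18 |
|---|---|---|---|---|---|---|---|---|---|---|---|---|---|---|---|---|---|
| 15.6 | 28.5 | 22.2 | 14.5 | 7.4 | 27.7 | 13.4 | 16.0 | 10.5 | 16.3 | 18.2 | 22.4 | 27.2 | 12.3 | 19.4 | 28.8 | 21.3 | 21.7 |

Weekly DD (7 × max(0, T̄ − 10.8)): 33.6, 123.9, 79.8, 25.9, 0.0, 118.3, 18.2, 36.4, 0.0, 38.5, 51.8, 81.2, 114.8, 10.5, 60.2, 126.0, 73.5, 76.3.
Season total = 1068.9 DD.
Complete generations = ⌊1068.9 / 432⌋ = 2.

2 generations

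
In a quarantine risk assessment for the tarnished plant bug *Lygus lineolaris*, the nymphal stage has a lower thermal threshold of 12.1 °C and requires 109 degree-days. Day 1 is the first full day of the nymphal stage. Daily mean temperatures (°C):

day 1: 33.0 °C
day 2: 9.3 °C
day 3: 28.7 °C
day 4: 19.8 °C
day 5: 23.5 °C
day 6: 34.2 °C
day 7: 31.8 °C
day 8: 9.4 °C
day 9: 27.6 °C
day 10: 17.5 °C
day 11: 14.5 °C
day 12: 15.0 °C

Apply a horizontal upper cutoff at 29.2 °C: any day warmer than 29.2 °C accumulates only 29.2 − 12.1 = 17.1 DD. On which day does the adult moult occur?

day 11

Daily DD above 12.1 °C (capped at 17.1): 17.1, 0.0, 16.6, 7.7, 11.4, 17.1, 17.1, 0.0, 15.5, 5.4, 2.4, 2.9.
Cumulative: 17.1, 17.1, 33.7, 41.4, 52.8, 69.9, 87.0, 87.0, 102.5, 107.9, 110.3, 113.2.
The total first reaches 109 DD on day 11.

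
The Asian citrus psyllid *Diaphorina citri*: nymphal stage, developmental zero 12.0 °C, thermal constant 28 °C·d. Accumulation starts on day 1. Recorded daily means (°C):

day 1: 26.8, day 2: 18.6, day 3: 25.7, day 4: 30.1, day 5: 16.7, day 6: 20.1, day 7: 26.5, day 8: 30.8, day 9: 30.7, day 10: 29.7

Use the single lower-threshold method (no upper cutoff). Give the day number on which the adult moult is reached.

day 3

Daily DD above 12.0 °C: 14.8, 6.6, 13.7, 18.1, 4.7, 8.1, 14.5, 18.8, 18.7, 17.7.
Cumulative: 14.8, 21.4, 35.1, 53.2, 57.9, 66.0, 80.5, 99.3, 118.0, 135.7.
The total first reaches 28 DD on day 3.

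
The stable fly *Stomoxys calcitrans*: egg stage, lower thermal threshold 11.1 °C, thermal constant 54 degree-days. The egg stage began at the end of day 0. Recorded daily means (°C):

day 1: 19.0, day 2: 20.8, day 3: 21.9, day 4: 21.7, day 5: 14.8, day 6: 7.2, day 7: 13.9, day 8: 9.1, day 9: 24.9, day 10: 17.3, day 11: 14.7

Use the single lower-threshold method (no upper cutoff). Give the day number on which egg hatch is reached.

Daily DD above 11.1 °C: 7.9, 9.7, 10.8, 10.6, 3.7, 0.0, 2.8, 0.0, 13.8, 6.2, 3.6.
Cumulative: 7.9, 17.6, 28.4, 39.0, 42.7, 42.7, 45.5, 45.5, 59.3, 65.5, 69.1.
The total first reaches 54 DD on day 9.

day 9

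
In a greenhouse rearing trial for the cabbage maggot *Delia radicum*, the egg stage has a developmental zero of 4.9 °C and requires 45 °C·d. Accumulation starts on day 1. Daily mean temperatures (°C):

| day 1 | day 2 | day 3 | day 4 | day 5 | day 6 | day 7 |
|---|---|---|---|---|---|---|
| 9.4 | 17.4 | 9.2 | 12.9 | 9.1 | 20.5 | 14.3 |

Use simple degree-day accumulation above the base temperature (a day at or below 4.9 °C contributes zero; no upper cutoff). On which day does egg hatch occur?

Daily DD above 4.9 °C: 4.5, 12.5, 4.3, 8.0, 4.2, 15.6, 9.4.
Cumulative: 4.5, 17.0, 21.3, 29.3, 33.5, 49.1, 58.5.
The total first reaches 45 DD on day 6.

day 6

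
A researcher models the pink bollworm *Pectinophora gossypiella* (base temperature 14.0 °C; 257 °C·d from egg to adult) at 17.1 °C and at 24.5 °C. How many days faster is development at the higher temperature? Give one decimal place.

At 17.1 °C: 257 / (17.1 − 14.0) = 257 / 3.1 = 82.903 d.
At 24.5 °C: 257 / (24.5 − 14.0) = 257 / 10.5 = 24.476 d.
Difference = |82.903 − 24.476| = 58.427 ≈ 58.4 days.

58.4 days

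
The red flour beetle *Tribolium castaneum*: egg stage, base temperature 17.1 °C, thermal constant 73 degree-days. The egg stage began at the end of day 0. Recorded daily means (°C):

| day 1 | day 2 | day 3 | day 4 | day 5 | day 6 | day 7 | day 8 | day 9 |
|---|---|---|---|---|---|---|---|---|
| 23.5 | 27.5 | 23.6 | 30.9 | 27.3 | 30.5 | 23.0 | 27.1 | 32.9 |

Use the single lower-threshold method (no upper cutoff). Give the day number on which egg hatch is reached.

Daily DD above 17.1 °C: 6.4, 10.4, 6.5, 13.8, 10.2, 13.4, 5.9, 10.0, 15.8.
Cumulative: 6.4, 16.8, 23.3, 37.1, 47.3, 60.7, 66.6, 76.6, 92.4.
The total first reaches 73 DD on day 8.

day 8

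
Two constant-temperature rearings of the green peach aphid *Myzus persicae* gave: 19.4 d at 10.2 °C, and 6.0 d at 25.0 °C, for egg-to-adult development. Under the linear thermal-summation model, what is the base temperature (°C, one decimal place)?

Linear rate model ⇒ the product D·(T − T_b) is constant across temperatures.
19.4·(10.2 − T_b) = 6.0·(25.0 − T_b)
T_b = (19.4·10.2 − 6.0·25.0) / (19.4 − 6.0) = 47.88 / 13.4 = 3.573 °C ≈ 3.6 °C.

3.6 °C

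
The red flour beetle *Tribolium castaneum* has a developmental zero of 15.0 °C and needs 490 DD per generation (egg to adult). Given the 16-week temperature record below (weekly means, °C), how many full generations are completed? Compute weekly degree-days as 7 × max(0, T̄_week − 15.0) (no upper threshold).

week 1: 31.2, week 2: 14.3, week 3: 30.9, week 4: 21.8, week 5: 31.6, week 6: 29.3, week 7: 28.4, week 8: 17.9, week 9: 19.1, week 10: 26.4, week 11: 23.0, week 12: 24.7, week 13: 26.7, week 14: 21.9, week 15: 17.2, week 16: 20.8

Weekly DD (7 × max(0, T̄ − 15.0)): 113.4, 0.0, 111.3, 47.6, 116.2, 100.1, 93.8, 20.3, 28.7, 79.8, 56.0, 67.9, 81.9, 48.3, 15.4, 40.6.
Season total = 1021.3 DD.
Complete generations = ⌊1021.3 / 490⌋ = 2.

2 generations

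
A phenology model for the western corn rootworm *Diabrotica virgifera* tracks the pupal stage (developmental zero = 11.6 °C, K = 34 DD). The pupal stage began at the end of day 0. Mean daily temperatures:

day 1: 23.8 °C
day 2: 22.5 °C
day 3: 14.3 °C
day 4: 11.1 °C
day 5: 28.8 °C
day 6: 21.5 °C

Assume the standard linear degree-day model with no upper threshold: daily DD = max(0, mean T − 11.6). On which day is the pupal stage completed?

day 5

Daily DD above 11.6 °C: 12.2, 10.9, 2.7, 0.0, 17.2, 9.9.
Cumulative: 12.2, 23.1, 25.8, 25.8, 43.0, 52.9.
The total first reaches 34 DD on day 5.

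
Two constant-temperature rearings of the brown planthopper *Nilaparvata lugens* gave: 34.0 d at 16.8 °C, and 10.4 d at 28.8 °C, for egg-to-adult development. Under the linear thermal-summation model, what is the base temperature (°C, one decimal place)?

11.5 °C

Equal thermal constants: D₁(T₁ − T_b) = D₂(T₂ − T_b).
34.0·(16.8 − T_b) = 10.4·(28.8 − T_b)
T_b = (34.0·16.8 − 10.4·28.8) / (34.0 − 10.4) = 271.68 / 23.6 = 11.512 °C ≈ 11.5 °C.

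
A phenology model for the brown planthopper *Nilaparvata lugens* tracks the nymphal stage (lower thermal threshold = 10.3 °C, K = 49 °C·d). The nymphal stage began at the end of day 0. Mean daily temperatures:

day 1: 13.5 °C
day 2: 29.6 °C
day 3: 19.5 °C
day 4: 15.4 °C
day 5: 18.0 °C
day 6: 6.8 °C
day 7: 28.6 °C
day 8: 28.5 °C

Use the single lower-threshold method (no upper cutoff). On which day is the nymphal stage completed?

day 7

Daily DD above 10.3 °C: 3.2, 19.3, 9.2, 5.1, 7.7, 0.0, 18.3, 18.2.
Cumulative: 3.2, 22.5, 31.7, 36.8, 44.5, 44.5, 62.8, 81.0.
The total first reaches 49 DD on day 7.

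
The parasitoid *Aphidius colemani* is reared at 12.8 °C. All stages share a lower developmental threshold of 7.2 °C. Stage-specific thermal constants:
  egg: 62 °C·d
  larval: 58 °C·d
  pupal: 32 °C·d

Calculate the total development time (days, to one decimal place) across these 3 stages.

27.1 days

Daily accumulation at 12.8 °C = 12.8 − 7.2 = 5.6 DD/day.
Total K = 62 + 58 + 32 = 152 DD.
Total duration = 152 / 5.6 = 27.143 ≈ 27.1 days.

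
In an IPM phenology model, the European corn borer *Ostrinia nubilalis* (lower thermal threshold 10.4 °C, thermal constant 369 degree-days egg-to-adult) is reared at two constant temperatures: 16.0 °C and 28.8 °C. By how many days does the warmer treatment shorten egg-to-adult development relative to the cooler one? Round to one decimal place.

45.8 days

At 16.0 °C: 369 / (16.0 − 10.4) = 369 / 5.6 = 65.893 d.
At 28.8 °C: 369 / (28.8 − 10.4) = 369 / 18.4 = 20.054 d.
Difference = |65.893 − 20.054| = 45.839 ≈ 45.8 days.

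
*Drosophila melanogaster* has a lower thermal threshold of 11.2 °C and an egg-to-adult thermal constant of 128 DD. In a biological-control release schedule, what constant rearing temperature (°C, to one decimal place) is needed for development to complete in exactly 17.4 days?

Required daily accumulation = 128 / 17.4 = 7.356 DD/day.
T = T_base + 7.356 = 11.2 + 7.356 = 18.556 ≈ 18.6 °C.

18.6 °C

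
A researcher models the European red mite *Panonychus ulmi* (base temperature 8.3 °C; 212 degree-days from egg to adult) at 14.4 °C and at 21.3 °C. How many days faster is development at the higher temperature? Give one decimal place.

18.4 days

At 14.4 °C: 212 / (14.4 − 8.3) = 212 / 6.1 = 34.754 d.
At 21.3 °C: 212 / (21.3 − 8.3) = 212 / 13.0 = 16.308 d.
Difference = |34.754 − 16.308| = 18.446 ≈ 18.4 days.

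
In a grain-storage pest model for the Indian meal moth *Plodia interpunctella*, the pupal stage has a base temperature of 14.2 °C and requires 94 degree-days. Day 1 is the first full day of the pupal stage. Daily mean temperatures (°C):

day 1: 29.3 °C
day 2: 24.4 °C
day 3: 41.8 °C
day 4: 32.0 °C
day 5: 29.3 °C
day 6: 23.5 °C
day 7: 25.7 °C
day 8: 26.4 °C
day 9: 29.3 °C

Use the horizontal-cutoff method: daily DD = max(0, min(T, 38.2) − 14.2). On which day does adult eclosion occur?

Daily DD above 14.2 °C (capped at 24.0): 15.1, 10.2, 24.0, 17.8, 15.1, 9.3, 11.5, 12.2, 15.1.
Cumulative: 15.1, 25.3, 49.3, 67.1, 82.2, 91.5, 103.0, 115.2, 130.3.
The total first reaches 94 DD on day 7.

day 7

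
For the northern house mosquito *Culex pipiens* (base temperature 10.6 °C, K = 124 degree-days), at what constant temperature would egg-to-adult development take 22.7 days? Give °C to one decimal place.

Required daily accumulation = 124 / 22.7 = 5.463 DD/day.
T = T_base + 5.463 = 10.6 + 5.463 = 16.063 ≈ 16.1 °C.

16.1 °C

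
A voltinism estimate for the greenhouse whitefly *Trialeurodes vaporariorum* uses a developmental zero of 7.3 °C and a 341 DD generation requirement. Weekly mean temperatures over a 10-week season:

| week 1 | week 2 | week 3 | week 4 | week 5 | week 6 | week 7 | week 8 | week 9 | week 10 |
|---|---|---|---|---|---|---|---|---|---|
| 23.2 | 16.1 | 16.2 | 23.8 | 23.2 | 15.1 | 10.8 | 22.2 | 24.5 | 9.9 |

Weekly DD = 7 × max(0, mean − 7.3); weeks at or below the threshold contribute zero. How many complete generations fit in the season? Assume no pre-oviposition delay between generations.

2 generations

Weekly DD (7 × max(0, T̄ − 7.3)): 111.3, 61.6, 62.3, 115.5, 111.3, 54.6, 24.5, 104.3, 120.4, 18.2.
Season total = 784.0 DD.
Complete generations = ⌊784.0 / 341⌋ = 2.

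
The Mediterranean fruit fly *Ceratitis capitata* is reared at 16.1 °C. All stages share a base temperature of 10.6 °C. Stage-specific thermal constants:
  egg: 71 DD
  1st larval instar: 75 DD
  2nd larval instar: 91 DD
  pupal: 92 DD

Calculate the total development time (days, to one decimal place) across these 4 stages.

Daily accumulation at 16.1 °C = 16.1 − 10.6 = 5.5 DD/day.
Total K = 71 + 75 + 91 + 92 = 329 DD.
Total duration = 329 / 5.5 = 59.818 ≈ 59.8 days.

59.8 days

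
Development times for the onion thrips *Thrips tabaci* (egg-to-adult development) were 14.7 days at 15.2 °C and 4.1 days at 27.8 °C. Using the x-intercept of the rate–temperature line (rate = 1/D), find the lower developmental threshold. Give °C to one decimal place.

Equal thermal constants: D₁(T₁ − T_b) = D₂(T₂ − T_b).
14.7·(15.2 − T_b) = 4.1·(27.8 − T_b)
T_b = (14.7·15.2 − 4.1·27.8) / (14.7 − 4.1) = 109.46 / 10.6 = 10.326 °C ≈ 10.3 °C.

10.3 °C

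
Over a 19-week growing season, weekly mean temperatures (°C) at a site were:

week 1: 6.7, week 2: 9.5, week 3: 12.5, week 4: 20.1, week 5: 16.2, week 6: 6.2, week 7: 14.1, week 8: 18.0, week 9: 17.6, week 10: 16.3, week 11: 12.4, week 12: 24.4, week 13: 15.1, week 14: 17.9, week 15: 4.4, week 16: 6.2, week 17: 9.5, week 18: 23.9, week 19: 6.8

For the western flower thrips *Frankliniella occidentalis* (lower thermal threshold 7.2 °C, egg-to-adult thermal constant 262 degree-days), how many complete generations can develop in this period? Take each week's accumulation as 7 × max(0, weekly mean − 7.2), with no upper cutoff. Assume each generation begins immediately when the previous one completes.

Weekly DD (7 × max(0, T̄ − 7.2)): 0.0, 16.1, 37.1, 90.3, 63.0, 0.0, 48.3, 75.6, 72.8, 63.7, 36.4, 120.4, 55.3, 74.9, 0.0, 0.0, 16.1, 116.9, 0.0.
Season total = 886.9 DD.
Complete generations = ⌊886.9 / 262⌋ = 3.

3 generations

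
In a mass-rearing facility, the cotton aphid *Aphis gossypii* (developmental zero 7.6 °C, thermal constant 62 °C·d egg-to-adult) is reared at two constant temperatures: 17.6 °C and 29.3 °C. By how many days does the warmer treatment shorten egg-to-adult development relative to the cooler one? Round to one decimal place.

At 17.6 °C: 62 / (17.6 − 7.6) = 62 / 10.0 = 6.200 d.
At 29.3 °C: 62 / (29.3 − 7.6) = 62 / 21.7 = 2.857 d.
Difference = |6.200 − 2.857| = 3.343 ≈ 3.3 days.

3.3 days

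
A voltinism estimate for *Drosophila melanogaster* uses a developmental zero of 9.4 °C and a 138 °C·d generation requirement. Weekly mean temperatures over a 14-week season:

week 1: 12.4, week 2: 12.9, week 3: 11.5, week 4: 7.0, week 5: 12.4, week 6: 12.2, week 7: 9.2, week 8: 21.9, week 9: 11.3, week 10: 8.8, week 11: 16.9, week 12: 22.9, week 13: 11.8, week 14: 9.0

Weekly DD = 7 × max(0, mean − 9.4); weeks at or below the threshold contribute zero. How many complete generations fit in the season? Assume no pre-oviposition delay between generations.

2 generations

Weekly DD (7 × max(0, T̄ − 9.4)): 21.0, 24.5, 14.7, 0.0, 21.0, 19.6, 0.0, 87.5, 13.3, 0.0, 52.5, 94.5, 16.8, 0.0.
Season total = 365.4 DD.
Complete generations = ⌊365.4 / 138⌋ = 2.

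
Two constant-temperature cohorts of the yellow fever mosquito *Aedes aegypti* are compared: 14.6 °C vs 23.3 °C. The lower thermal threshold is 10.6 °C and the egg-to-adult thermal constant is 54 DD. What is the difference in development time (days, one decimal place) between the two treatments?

At 14.6 °C: 54 / (14.6 − 10.6) = 54 / 4.0 = 13.500 d.
At 23.3 °C: 54 / (23.3 − 10.6) = 54 / 12.7 = 4.252 d.
Difference = |13.500 − 4.252| = 9.248 ≈ 9.2 days.

9.2 days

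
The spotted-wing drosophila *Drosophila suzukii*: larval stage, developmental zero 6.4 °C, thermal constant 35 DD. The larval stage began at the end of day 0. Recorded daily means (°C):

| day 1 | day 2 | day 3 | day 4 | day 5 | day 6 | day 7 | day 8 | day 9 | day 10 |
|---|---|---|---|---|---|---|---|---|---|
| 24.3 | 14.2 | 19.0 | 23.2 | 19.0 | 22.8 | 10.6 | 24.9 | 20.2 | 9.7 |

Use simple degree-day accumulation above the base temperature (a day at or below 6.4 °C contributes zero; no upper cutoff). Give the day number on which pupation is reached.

Daily DD above 6.4 °C: 17.9, 7.8, 12.6, 16.8, 12.6, 16.4, 4.2, 18.5, 13.8, 3.3.
Cumulative: 17.9, 25.7, 38.3, 55.1, 67.7, 84.1, 88.3, 106.8, 120.6, 123.9.
The total first reaches 35 DD on day 3.

day 3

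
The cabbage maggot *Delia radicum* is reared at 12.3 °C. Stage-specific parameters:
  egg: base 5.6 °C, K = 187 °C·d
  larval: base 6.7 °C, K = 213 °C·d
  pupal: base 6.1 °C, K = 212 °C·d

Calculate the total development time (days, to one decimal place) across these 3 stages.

egg: 187 / (12.3 − 5.6) = 187 / 6.7 = 27.910 d.
larval: 213 / (12.3 − 6.7) = 213 / 5.6 = 38.036 d.
pupal: 212 / (12.3 − 6.1) = 212 / 6.2 = 34.194 d.
Sum = 100.140 ≈ 100.1 days.

100.1 days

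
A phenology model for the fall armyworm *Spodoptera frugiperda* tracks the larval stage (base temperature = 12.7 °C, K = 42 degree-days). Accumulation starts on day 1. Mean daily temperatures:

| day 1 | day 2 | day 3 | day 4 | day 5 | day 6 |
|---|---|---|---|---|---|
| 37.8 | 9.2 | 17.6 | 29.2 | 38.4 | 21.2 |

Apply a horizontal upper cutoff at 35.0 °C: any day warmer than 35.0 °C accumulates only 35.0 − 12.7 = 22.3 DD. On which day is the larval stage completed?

day 4

Daily DD above 12.7 °C (capped at 22.3): 22.3, 0.0, 4.9, 16.5, 22.3, 8.5.
Cumulative: 22.3, 22.3, 27.2, 43.7, 66.0, 74.5.
The total first reaches 42 DD on day 4.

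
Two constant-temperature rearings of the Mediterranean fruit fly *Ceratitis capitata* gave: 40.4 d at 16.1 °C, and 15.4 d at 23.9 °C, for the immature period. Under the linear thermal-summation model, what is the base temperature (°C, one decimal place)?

11.3 °C

Under the model K = D·(T − T_b), so D₁·(T₁ − T_b) = D₂·(T₂ − T_b).
40.4·(16.1 − T_b) = 15.4·(23.9 − T_b)
T_b = (40.4·16.1 − 15.4·23.9) / (40.4 − 15.4) = 282.38 / 25.0 = 11.295 °C ≈ 11.3 °C.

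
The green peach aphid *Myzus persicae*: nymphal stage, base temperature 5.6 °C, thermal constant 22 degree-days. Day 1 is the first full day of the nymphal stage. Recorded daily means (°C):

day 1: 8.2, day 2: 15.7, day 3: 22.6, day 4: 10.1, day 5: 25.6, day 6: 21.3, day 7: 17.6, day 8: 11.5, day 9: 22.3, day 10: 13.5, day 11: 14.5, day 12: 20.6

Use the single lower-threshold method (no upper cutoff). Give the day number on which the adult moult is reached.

day 3

Daily DD above 5.6 °C: 2.6, 10.1, 17.0, 4.5, 20.0, 15.7, 12.0, 5.9, 16.7, 7.9, 8.9, 15.0.
Cumulative: 2.6, 12.7, 29.7, 34.2, 54.2, 69.9, 81.9, 87.8, 104.5, 112.4, 121.3, 136.3.
The total first reaches 22 DD on day 3.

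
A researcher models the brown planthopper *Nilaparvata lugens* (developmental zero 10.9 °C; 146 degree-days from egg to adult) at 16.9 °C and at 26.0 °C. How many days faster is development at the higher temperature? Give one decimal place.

At 16.9 °C: 146 / (16.9 − 10.9) = 146 / 6.0 = 24.333 d.
At 26.0 °C: 146 / (26.0 − 10.9) = 146 / 15.1 = 9.669 d.
Difference = |24.333 − 9.669| = 14.664 ≈ 14.7 days.

14.7 days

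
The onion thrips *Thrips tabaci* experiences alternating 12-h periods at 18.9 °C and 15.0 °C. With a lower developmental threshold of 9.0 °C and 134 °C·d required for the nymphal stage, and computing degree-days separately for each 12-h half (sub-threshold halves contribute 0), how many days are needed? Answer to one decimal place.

Day half: max(0, 18.9 − 9.0) × 0.5 = 9.9 × 0.5 = 4.95 DD.
Night half: max(0, 15.0 − 9.0) × 0.5 = 6.0 × 0.5 = 3.00 DD.
Per 24 h: 7.95 DD/day.
Duration = 134 / 7.95 = 16.855 ≈ 16.9 days.

16.9 days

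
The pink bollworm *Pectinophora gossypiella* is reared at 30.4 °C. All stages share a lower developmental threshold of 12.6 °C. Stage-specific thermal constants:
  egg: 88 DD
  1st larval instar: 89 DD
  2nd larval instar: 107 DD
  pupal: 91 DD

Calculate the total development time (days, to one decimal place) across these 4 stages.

Daily accumulation at 30.4 °C = 30.4 − 12.6 = 17.8 DD/day.
Total K = 88 + 89 + 107 + 91 = 375 DD.
Total duration = 375 / 17.8 = 21.067 ≈ 21.1 days.

21.1 days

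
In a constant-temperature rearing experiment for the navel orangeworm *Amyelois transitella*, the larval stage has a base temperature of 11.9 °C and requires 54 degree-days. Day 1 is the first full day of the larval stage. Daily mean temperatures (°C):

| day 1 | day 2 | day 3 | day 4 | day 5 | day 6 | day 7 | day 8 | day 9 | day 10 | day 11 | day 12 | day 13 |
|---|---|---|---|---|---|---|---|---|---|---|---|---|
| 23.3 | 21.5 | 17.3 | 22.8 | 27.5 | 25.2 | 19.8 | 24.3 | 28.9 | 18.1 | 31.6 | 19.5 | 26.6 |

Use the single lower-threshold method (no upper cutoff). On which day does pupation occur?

day 6

Daily DD above 11.9 °C: 11.4, 9.6, 5.4, 10.9, 15.6, 13.3, 7.9, 12.4, 17.0, 6.2, 19.7, 7.6, 14.7.
Cumulative: 11.4, 21.0, 26.4, 37.3, 52.9, 66.2, 74.1, 86.5, 103.5, 109.7, 129.4, 137.0, 151.7.
The total first reaches 54 DD on day 6.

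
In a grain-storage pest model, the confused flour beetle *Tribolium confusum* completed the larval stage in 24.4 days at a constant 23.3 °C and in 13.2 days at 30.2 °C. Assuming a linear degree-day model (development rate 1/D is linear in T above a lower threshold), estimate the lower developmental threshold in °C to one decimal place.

Under the model K = D·(T − T_b), so D₁·(T₁ − T_b) = D₂·(T₂ − T_b).
24.4·(23.3 − T_b) = 13.2·(30.2 − T_b)
T_b = (24.4·23.3 − 13.2·30.2) / (24.4 − 13.2) = 169.88 / 11.2 = 15.168 °C ≈ 15.2 °C.

15.2 °C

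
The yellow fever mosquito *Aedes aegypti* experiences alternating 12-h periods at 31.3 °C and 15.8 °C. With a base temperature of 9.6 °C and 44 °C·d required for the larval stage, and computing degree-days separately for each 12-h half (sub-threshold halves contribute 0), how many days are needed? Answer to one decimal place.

3.2 days

Day half: max(0, 31.3 − 9.6) × 0.5 = 21.7 × 0.5 = 10.85 DD.
Night half: max(0, 15.8 − 9.6) × 0.5 = 6.2 × 0.5 = 3.10 DD.
Per 24 h: 13.95 DD/day.
Duration = 44 / 13.95 = 3.154 ≈ 3.2 days.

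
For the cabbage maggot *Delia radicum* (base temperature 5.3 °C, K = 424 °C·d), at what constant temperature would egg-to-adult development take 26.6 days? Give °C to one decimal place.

21.2 °C

Required daily accumulation = 424 / 26.6 = 15.940 DD/day.
T = T_base + 15.940 = 5.3 + 15.940 = 21.240 ≈ 21.2 °C.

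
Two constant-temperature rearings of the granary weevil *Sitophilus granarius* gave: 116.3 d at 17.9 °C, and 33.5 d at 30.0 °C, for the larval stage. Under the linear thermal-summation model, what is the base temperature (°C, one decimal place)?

Under the model K = D·(T − T_b), so D₁·(T₁ − T_b) = D₂·(T₂ − T_b).
116.3·(17.9 − T_b) = 33.5·(30.0 − T_b)
T_b = (116.3·17.9 − 33.5·30.0) / (116.3 − 33.5) = 1076.77 / 82.8 = 13.004 °C ≈ 13.0 °C.

13.0 °C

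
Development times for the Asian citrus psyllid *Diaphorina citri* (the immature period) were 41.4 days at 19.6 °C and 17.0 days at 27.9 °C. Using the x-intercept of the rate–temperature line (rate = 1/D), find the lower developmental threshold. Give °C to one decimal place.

Under the model K = D·(T − T_b), so D₁·(T₁ − T_b) = D₂·(T₂ − T_b).
41.4·(19.6 − T_b) = 17.0·(27.9 − T_b)
T_b = (41.4·19.6 − 17.0·27.9) / (41.4 − 17.0) = 337.14 / 24.4 = 13.817 °C ≈ 13.8 °C.

13.8 °C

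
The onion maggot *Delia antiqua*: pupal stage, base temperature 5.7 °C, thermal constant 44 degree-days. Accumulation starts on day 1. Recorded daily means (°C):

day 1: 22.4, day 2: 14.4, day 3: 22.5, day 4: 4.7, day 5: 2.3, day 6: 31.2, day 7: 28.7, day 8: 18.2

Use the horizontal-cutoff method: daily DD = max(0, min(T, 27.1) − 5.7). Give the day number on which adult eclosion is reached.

day 6

Daily DD above 5.7 °C (capped at 21.4): 16.7, 8.7, 16.8, 0.0, 0.0, 21.4, 21.4, 12.5.
Cumulative: 16.7, 25.4, 42.2, 42.2, 42.2, 63.6, 85.0, 97.5.
The total first reaches 44 DD on day 6.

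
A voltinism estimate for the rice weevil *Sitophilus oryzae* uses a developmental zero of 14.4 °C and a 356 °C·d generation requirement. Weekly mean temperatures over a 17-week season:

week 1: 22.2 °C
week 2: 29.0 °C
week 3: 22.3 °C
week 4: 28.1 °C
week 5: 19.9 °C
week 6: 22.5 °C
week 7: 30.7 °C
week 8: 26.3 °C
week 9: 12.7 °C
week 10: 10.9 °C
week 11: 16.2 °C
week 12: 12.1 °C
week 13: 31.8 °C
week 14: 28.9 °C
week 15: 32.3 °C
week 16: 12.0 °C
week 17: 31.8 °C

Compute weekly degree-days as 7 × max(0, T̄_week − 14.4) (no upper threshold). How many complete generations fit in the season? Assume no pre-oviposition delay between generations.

3 generations

Weekly DD (7 × max(0, T̄ − 14.4)): 54.6, 102.2, 55.3, 95.9, 38.5, 56.7, 114.1, 83.3, 0.0, 0.0, 12.6, 0.0, 121.8, 101.5, 125.3, 0.0, 121.8.
Season total = 1083.6 DD.
Complete generations = ⌊1083.6 / 356⌋ = 3.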